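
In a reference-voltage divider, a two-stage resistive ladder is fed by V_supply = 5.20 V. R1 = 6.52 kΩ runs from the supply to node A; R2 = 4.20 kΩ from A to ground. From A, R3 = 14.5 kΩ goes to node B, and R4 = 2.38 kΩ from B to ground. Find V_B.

V_B ≈ 0.249 V

Node A sees R2 in parallel with the series input of stage 2, R3 + R4 = 16.88 kΩ.
Effective lower resistance at A: R2 ‖ 16.88 = 3.363 kΩ.
First divider: V_A = V_supply · 3.363/(6.52 + 3.363) = 1.770 V.
Stage 2 is unloaded, so V_B = V_A · R4/(R3+R4) = 1.770 × 2.38/16.88 = 0.2495 V.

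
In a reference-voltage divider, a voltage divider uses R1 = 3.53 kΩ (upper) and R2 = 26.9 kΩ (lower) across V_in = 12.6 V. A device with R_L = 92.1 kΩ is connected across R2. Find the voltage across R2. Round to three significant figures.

R2 ‖ R_L = (26.9 × 92.1)/(26.9 + 92.1) = 20.82 kΩ.
Voltage divider with the loaded lower leg: V_out = 12.6 × 20.82/(3.53 + 20.82) = 12.6 × 0.8550 = 10.77 V.

V_out ≈ 10.8 V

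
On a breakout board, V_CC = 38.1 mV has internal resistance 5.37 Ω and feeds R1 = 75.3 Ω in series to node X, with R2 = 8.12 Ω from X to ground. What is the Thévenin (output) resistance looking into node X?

R_th ≈ 7.38 Ω

R1' = 5.37 + 75.3 = 80.67 Ω (source resistance + R1).
With V_CC suppressed (replaced by a short), R_th = R1' ‖ R2 = (80.67 × 8.12)/(80.67 + 8.12) = 7.377 Ω.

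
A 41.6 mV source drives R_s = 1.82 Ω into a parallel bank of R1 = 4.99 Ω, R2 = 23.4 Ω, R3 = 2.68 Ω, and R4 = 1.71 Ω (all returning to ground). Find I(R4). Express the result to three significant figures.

Equivalent of the parallel group: R_p = 0.8326 Ω.
V_A by voltage divider: V_A = 41.6 × 0.8326/(1.82 + 0.8326) = 13.06 mV.
Branch current I = V_A/R4 = 13.06/1.71 = 7.636 mA.

I ≈ 7.64 mA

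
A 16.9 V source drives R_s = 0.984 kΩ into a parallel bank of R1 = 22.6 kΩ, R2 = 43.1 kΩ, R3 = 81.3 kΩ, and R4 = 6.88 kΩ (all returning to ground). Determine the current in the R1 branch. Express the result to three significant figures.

Combine the parallel branches: R_p = (1/22.6 + 1/43.1 + 1/81.3 + 1/6.88)⁻¹ = 4.442 kΩ.
Node voltage V_A = V_DC · R_p/(R_s + R_p) = 16.9 × 0.8187 = 13.84 V.
I(R1) = V_A / R1 = 13.84/22.6 = 0.6122 mA.

I ≈ 0.612 mA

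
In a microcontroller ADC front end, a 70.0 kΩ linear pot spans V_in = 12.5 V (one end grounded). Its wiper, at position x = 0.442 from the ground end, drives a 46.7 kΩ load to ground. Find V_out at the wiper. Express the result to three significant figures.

V_out ≈ 4.03 V

Lower segment x·R_p = 30.94 kΩ; upper segment (1−x)·R_p = 39.06 kΩ.
R_L loads the lower segment: effective lower R = 18.61 kΩ.
V_out = 12.5 × 18.61/(39.06 + 18.61) = 4.034 V.
(Unloaded: V_out = x·V_in = 5.53 V.)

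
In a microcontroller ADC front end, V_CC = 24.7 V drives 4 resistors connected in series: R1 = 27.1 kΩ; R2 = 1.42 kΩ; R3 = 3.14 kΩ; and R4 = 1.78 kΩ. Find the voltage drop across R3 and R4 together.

ΣR = 27.1 + 1.42 + 3.14 + 1.78 = 33.44 kΩ.
R_{R3..R4} = 3.14 + 1.78 = 4.920 kΩ.
V = V_CC · R/ΣR = 24.7 × 0.1471 = 3.634 V.

V ≈ 3.63 V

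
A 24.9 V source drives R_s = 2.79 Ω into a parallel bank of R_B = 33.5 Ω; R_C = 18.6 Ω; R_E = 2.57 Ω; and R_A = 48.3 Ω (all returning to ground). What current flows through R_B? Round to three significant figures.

Equivalent of the parallel group: R_p = 2.027 Ω.
Node voltage V_A = V_s · R_p/(R_s + R_p) = 24.9 × 0.4208 = 10.48 V.
I(R_B) = V_A / R_B = 10.48/33.5 = 0.3127 A.
(Check via current divider: I_total = 5.170 A; share G_k/ΣG = 0.06050 → same result.)

I ≈ 0.313 A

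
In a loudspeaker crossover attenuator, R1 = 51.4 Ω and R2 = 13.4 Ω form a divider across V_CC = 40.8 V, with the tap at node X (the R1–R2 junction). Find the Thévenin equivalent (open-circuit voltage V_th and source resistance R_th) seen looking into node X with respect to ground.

V_th ≈ 8.44 V, R_th ≈ 10.6 Ω

Open-circuit (no load on X): V_th = V_CC · R2/(R1 + R2) = 40.8 × 13.4/(51.40 + 13.4) = 8.437 V.
With V_CC suppressed (replaced by a short), R_th = R1 ‖ R2 = (51.40 × 13.4)/(51.40 + 13.4) = 10.63 Ω.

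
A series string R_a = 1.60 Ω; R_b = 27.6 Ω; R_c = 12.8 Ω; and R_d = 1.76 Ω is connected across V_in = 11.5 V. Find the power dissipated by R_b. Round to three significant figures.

P ≈ 1.91 W

Series current I = V_in/ΣR = 11.5/43.76 = 0.2628 A.
V(R_b) = I·R = 7.253 V; P = V·I = 7.253 × 0.2628 = 1.906 W.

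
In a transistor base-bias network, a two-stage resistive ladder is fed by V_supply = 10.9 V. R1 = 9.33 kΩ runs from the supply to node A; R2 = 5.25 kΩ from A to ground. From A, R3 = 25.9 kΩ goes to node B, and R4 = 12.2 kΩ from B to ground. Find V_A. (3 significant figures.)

The second stage (R3 + R4 = 38.10 kΩ) loads node A in parallel with R2.
R2 ‖ (R3+R4) = 4.614 kΩ.
First divider: V_A = V_supply · 4.614/(9.33 + 4.614) = 3.607 V.

V_A ≈ 3.61 V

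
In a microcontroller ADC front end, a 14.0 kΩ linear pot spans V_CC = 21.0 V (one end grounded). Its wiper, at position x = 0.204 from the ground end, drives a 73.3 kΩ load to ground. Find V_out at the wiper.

V_out ≈ 4.16 V

Split the track: R_lower = x·R_p = 2.856 kΩ, R_upper = (1−x)·R_p = 11.14 kΩ.
R_L loads the lower segment: effective lower R = 2.749 kΩ.
Then V_out = V_CC · 2.749/(11.14 + 2.749) = 4.155 V.
(Unloaded: V_out = x·V_CC = 4.28 V.)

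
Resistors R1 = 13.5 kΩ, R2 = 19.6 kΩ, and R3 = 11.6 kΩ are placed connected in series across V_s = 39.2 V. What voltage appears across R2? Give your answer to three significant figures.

Total series resistance ΣR = 13.5 + 19.6 + 11.6 = 44.70 kΩ.
Voltage divider: V = V_s · (19.60 / 44.70) = 39.2 × 0.4385 = 17.19 V.

V ≈ 17.2 V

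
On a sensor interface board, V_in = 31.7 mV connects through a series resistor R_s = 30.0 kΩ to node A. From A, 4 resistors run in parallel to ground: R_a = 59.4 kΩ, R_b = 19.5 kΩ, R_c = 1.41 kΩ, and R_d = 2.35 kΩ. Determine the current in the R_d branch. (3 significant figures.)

Equivalent of the parallel group: R_p = 0.8313 kΩ.
V_A = 31.7 × 0.8313/30.83 = 0.8548 mV.
I(R_d) = V_A / R_d = 0.8548/2.35 = 0.3637 µA.

I ≈ 0.364 µA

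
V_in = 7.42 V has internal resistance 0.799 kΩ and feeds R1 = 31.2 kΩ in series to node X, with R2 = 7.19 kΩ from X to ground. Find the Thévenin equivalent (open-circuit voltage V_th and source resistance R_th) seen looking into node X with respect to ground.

R1' = 0.799 + 31.2 = 32.00 kΩ (source resistance + R1).
Open-circuit (no load on X): V_th = V_in · R2/(R1' + R2) = 7.42 × 7.19/(32.00 + 7.19) = 1.361 V.
Zeroing V_in shorts the top of R1' to ground, so R_th = R1' ‖ R2 = 5.871 kΩ.

V_th ≈ 1.36 V, R_th ≈ 5.87 kΩ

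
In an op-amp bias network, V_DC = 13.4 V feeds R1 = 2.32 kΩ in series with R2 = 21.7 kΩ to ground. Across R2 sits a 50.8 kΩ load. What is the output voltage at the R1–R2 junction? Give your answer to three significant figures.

V_out ≈ 11.6 V

R2 ‖ R_L = (21.7 × 50.8)/(21.7 + 50.8) = 15.20 kΩ.
Voltage divider with the loaded lower leg: V_out = 13.4 × 15.20/(2.32 + 15.20) = 13.4 × 0.8676 = 11.63 V.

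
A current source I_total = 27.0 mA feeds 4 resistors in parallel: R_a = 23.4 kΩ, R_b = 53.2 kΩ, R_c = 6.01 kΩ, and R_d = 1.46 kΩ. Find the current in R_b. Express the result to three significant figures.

ΣG = 1/23.4 + 1/53.2 + 1/6.01 + 1/1.46 = 0.9129.
R_b takes the fraction G_k/ΣG = 0.01880/0.9129 = 0.02059, so I = 27.0 × 0.02059 = 0.5560 mA.

I ≈ 0.556 mA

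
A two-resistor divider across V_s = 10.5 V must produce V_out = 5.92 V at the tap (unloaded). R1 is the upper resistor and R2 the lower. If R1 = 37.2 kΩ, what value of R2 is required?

V_out/V_s = R2/(R1+R2) = 0.5638.
So R2 = R1 · V_out/(V_s − V_out) = 37.2 × 5.92/(10.5 − 5.92) = 37.2 × 1.293 = 48.08 kΩ.

R2 ≈ 48.1 kΩ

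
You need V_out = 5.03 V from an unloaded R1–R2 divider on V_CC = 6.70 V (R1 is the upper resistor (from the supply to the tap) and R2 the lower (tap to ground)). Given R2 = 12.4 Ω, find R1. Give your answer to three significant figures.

Required fraction k = V_out/V_CC = 0.7507.
So R1 = R2 · (V_CC/V_out − 1) = 12.4 × (6.70/5.03 − 1) = 12.4 × 0.3320 = 4.117 Ω.

R1 ≈ 4.12 Ω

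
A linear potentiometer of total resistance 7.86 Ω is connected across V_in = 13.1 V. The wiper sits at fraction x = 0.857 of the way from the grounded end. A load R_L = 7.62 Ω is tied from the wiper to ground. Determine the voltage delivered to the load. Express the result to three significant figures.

Split the track: R_lower = x·R_p = 6.736 Ω, R_upper = (1−x)·R_p = 1.124 Ω.
R_L loads the lower segment: effective lower R = 3.575 Ω.
Loaded-divider output: V_out = 13.1 × 0.7608 = 9.967 V.

V_out ≈ 9.97 V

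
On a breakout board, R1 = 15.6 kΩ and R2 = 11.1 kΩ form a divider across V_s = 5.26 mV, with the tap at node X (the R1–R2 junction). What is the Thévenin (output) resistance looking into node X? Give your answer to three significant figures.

R_th ≈ 6.49 kΩ

Looking into X with the source shorted: R_th = R1·R2/(R1+R2) = 15.60 × 11.1/26.70 = 6.485 kΩ.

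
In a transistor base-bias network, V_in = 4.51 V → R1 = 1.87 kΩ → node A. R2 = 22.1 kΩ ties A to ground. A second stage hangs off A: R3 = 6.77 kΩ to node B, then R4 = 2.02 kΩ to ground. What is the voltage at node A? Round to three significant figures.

V_A ≈ 3.48 V

Looking into the second stage from A: R3 + R4 = 8.790 kΩ appears in parallel with R2.
Effective lower resistance at A: R2 ‖ 8.790 = 6.289 kΩ.
First divider: V_A = V_in · 6.289/(1.87 + 6.289) = 3.476 V.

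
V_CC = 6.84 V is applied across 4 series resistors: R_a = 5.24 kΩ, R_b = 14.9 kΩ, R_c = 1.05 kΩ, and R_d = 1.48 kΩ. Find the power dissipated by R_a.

P ≈ 0.477 mW

The common current is I = 6.84/22.67 = 0.3017 mA.
P = I²R = 0.09104 × 5.24 = 0.4770 mW.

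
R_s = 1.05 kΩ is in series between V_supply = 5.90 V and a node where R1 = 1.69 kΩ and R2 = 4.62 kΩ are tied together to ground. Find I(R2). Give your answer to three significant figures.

Combine the parallel branches: R_p = (1/1.69 + 1/4.62)⁻¹ = 1.237 kΩ.
V_A = 5.90 × 1.237/2.287 = 3.192 V.
I(R2) = V_A / R2 = 3.192/4.62 = 0.6908 mA.

I ≈ 0.691 mA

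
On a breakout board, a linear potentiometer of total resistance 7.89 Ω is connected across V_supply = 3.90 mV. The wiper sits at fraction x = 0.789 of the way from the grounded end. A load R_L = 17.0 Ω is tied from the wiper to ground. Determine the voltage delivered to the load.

The pot divides into 1.665 Ω above the wiper and 6.225 Ω below.
R_L loads the lower segment: effective lower R = 4.557 Ω.
V_out = 3.90 × 4.557/(1.665 + 4.557) = 2.856 mV.

V_out ≈ 2.86 mV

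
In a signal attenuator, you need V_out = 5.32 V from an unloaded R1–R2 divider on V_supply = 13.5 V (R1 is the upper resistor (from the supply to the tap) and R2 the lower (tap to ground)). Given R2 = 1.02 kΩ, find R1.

Required fraction k = V_out/V_supply = 0.3941.
Rearranging, R1 = R2·(1−k)/k = 1.02 × 1.538 = 1.568 kΩ.

R1 ≈ 1.57 kΩ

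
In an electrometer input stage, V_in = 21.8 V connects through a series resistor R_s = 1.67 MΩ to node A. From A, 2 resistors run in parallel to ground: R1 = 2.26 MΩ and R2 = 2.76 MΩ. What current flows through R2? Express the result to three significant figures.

Parallel bank: R_p = 1/(1/2.26 + 1/2.76) = 1.243 MΩ.
V_A = 21.8 × 1.243/2.913 = 9.300 V.
Branch current I = V_A/R2 = 9.300/2.76 = 3.370 µA.
(Check via current divider: I_total = 7.485 µA; share G_k/ΣG = 0.4502 → same result.)

I ≈ 3.37 µA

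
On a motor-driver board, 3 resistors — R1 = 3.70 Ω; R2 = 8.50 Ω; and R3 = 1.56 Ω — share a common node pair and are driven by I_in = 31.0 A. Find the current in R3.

ΣG = 1/3.70 + 1/8.50 + 1/1.56 = 1.029.
R3 takes the fraction G_k/ΣG = 0.6410/1.029 = 0.6230, so I = 31.0 × 0.6230 = 19.31 A.

I ≈ 19.3 A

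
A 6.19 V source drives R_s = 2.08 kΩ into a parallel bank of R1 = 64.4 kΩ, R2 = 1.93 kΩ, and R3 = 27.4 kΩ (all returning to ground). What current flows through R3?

Combine the parallel branches: R_p = (1/64.4 + 1/1.93 + 1/27.4)⁻¹ = 1.754 kΩ.
V_A = 6.19 × 1.754/3.834 = 2.832 V.
I(R3) = V_A / R3 = 2.832/27.4 = 0.1033 mA.

I ≈ 0.103 mA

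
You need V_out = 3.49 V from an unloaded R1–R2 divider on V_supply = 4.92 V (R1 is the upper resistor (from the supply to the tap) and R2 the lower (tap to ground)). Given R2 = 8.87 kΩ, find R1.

R1 ≈ 3.63 kΩ

The divider ratio is R2/(R1+R2) = 3.49/4.92 = 0.7093.
So R1 = R2 · (V_supply/V_out − 1) = 8.87 × (4.92/3.49 − 1) = 8.87 × 0.4097 = 3.634 kΩ.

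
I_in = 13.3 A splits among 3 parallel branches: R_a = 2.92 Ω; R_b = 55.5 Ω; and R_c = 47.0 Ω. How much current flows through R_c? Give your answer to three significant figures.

I ≈ 0.741 A

ΣG = 1/2.92 + 1/55.5 + 1/47.0 = 0.3818.
By the current-divider rule, I = I_in · G_k/ΣG = 13.3 × 0.05573 = 0.7412 A.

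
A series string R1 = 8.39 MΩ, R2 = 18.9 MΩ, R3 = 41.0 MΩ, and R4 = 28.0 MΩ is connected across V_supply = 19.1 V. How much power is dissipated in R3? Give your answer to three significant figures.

P ≈ 1.61 µW

The common current is I = 19.1/96.29 = 0.1984 µA.
V(R3) = I·R = 8.133 V; P = V·I = 8.133 × 0.1984 = 1.613 µW.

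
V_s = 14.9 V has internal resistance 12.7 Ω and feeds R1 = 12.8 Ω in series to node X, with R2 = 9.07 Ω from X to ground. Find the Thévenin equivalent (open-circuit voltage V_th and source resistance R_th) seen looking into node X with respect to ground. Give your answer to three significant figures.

V_th ≈ 3.91 V, R_th ≈ 6.69 Ω

R1' = 12.7 + 12.8 = 25.50 Ω (source resistance + R1).
With X open, the divider is unloaded: V_th = 14.9 × 9.07/34.57 = 3.909 V.
With V_s suppressed (replaced by a short), R_th = R1' ‖ R2 = (25.50 × 9.07)/(25.50 + 9.07) = 6.690 Ω.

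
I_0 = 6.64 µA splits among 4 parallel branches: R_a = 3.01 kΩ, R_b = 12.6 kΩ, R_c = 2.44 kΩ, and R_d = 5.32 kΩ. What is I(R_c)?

ΣG = 1/3.01 + 1/12.6 + 1/2.44 + 1/5.32 = 1.009.
R_c takes the fraction G_k/ΣG = 0.4098/1.009 = 0.4060, so I = 6.64 × 0.4060 = 2.696 µA.

I ≈ 2.70 µA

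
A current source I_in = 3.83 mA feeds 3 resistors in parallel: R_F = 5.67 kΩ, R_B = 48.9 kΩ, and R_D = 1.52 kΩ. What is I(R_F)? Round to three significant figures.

I ≈ 0.790 mA

Total conductance ΣG = 1/5.67 + 1/48.9 + 1/1.52 = 0.8547 (units of 1/kΩ).
R_F takes the fraction G_k/ΣG = 0.1764/0.8547 = 0.2063, so I = 3.83 × 0.2063 = 0.7903 mA.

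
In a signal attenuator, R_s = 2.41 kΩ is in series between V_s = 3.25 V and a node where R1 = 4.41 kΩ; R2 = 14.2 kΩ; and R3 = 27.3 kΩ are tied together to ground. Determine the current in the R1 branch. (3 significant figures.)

I ≈ 0.408 mA

Combine the parallel branches: R_p = (1/4.41 + 1/14.2 + 1/27.3)⁻¹ = 2.996 kΩ.
V_A = 3.25 × 2.996/5.406 = 1.801 V.
I(R1) = V_A / R1 = 1.801/4.41 = 0.4084 mA.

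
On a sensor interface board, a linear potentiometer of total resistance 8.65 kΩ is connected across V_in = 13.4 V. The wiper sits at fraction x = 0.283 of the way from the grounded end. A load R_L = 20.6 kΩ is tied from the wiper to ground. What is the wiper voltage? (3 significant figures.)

Lower segment x·R_p = 2.448 kΩ; upper segment (1−x)·R_p = 6.202 kΩ.
R_L loads the lower segment: effective lower R = 2.188 kΩ.
Then V_out = V_in · 2.188/(6.202 + 2.188) = 3.494 V.
(Unloaded: V_out = x·V_in = 3.79 V.)

V_out ≈ 3.49 V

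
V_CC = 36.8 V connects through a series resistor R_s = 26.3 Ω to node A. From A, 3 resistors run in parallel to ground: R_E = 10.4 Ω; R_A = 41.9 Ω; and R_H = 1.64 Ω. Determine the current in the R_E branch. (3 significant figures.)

Combine the parallel branches: R_p = (1/10.4 + 1/41.9 + 1/1.64)⁻¹ = 1.370 Ω.
Node voltage V_A = V_CC · R_p/(R_s + R_p) = 36.8 × 0.04952 = 1.822 V.
Branch current I = V_A/R_E = 1.822/10.4 = 0.1752 A.

I ≈ 0.175 A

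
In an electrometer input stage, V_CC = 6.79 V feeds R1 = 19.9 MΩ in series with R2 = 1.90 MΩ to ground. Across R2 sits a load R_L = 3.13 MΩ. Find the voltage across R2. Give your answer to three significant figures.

R2 ‖ R_L = (1.90 × 3.13)/(1.90 + 3.13) = 1.182 MΩ.
Voltage divider with the loaded lower leg: V_out = 6.79 × 1.182/(19.9 + 1.182) = 6.79 × 0.05608 = 0.3808 V.

V_out ≈ 0.381 V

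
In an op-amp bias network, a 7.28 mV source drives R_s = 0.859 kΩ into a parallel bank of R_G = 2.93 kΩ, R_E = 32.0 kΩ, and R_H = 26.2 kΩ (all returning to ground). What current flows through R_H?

Combine the parallel branches: R_p = (1/2.93 + 1/32.0 + 1/26.2)⁻¹ = 2.435 kΩ.
V_A = 7.28 × 2.435/3.294 = 5.381 mV.
Branch current I = V_A/R_H = 5.381/26.2 = 0.2054 µA.

I ≈ 0.205 µA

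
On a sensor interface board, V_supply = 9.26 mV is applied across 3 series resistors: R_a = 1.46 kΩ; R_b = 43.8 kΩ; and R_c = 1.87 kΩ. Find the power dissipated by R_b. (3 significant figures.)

P ≈ 1.69 nW

Series current I = V_supply/ΣR = 9.26/47.13 = 0.1965 µA.
P(R_b) = I²·R_b = (0.1965)² × 43.8 = 1.691 nW.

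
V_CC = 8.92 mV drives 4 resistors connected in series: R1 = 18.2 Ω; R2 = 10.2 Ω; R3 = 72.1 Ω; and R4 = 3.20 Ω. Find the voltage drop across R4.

ΣR = 18.2 + 10.2 + 72.1 + 3.20 = 103.7 Ω.
V = V_CC · R/ΣR = 8.92 × 0.03086 = 0.2753 mV.

V ≈ 0.275 mV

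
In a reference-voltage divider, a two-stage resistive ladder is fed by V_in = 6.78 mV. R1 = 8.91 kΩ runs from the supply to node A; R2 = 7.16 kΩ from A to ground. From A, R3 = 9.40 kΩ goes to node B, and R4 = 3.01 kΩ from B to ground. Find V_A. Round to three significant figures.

Looking into the second stage from A: R3 + R4 = 12.41 kΩ appears in parallel with R2.
Effective lower resistance at A: R2 ‖ 12.41 = 4.540 kΩ.
So V_A = 6.78 × 0.3376 = 2.289 mV.

V_A ≈ 2.29 mV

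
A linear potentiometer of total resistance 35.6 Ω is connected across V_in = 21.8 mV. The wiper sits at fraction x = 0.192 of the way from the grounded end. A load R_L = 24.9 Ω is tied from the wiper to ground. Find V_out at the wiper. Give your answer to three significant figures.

The pot divides into 28.76 Ω above the wiper and 6.835 Ω below.
(x·R_p) ‖ R_L = 5.363 Ω.
V_out = 21.8 × 5.363/(28.76 + 5.363) = 3.426 mV.
(Unloaded: V_out = x·V_in = 4.19 mV.)

V_out ≈ 3.43 mV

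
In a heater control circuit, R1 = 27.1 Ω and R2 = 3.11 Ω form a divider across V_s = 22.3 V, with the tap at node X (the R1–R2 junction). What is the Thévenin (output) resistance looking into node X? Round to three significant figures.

R_th ≈ 2.79 Ω

Zeroing V_s shorts the top of R1 to ground, so R_th = R1 ‖ R2 = 2.790 Ω.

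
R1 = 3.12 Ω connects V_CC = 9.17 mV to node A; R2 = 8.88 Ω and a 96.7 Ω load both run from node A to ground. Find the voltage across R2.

V_out ≈ 6.63 mV

The load sits in parallel with R2, giving an effective lower resistance R2' = R2·R_L/(R2+R_L) = 8.133 Ω.
Voltage divider with the loaded lower leg: V_out = 9.17 × 8.133/(3.12 + 8.133) = 9.17 × 0.7227 = 6.628 mV.
(Unloaded it would be 6.79 mV; the load pulls it down.)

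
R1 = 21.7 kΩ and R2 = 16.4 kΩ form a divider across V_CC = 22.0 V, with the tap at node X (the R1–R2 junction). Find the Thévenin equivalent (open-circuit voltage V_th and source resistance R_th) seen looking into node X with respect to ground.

With X open, the divider is unloaded: V_th = 22.0 × 16.4/38.10 = 9.470 V.
With V_CC suppressed (replaced by a short), R_th = R1 ‖ R2 = (21.70 × 16.4)/(21.70 + 16.4) = 9.341 kΩ.

V_th ≈ 9.47 V, R_th ≈ 9.34 kΩ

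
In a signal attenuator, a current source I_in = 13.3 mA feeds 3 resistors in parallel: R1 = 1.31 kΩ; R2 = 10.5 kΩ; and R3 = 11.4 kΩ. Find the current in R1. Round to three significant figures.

ΣG = 1/1.31 + 1/10.5 + 1/11.4 = 0.9463.
By the current-divider rule, I = I_in · G_k/ΣG = 13.3 × 0.8067 = 10.73 mA.

I ≈ 10.7 mA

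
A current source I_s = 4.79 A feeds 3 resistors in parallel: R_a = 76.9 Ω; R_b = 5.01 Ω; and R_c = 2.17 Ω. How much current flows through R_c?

I ≈ 3.28 A

Conductances: ΣG = 1/76.9 + 1/5.01 + 1/2.17 = 0.6734 (1/Ω).
R_c takes the fraction G_k/ΣG = 0.4608/0.6734 = 0.6843, so I = 4.79 × 0.6843 = 3.278 A.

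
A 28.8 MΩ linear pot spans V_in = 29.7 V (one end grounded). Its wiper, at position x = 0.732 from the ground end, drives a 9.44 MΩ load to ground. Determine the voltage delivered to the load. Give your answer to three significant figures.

V_out ≈ 13.6 V

The pot divides into 7.718 MΩ above the wiper and 21.08 MΩ below.
Lower segment in parallel with the load: 21.08 ‖ 9.44 = 6.520 MΩ.
Then V_out = V_in · 6.520/(7.718 + 6.520) = 13.60 V.
(Unloaded: V_out = x·V_in = 21.7 V.)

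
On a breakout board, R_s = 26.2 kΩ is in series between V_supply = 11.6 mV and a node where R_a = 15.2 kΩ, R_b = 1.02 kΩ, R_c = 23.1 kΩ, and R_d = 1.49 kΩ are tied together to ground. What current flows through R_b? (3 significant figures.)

I ≈ 0.241 µA

Parallel bank: R_p = 1/(1/15.2 + 1/1.02 + 1/23.1 + 1/1.49) = 0.5680 kΩ.
Node voltage V_A = V_supply · R_p/(R_s + R_p) = 11.6 × 0.02122 = 0.2461 mV.
Branch current I = V_A/R_b = 0.2461/1.02 = 0.2413 µA.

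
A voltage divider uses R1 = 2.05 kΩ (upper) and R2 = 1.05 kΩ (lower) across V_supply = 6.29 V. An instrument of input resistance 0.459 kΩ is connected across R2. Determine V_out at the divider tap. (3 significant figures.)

The load sits in parallel with R2, giving an effective lower resistance R2' = R2·R_L/(R2+R_L) = 0.3194 kΩ.
Then V_out = V_supply · R2'/(R1 + R2') = 6.29 × 0.3194/2.369 = 0.8479 V.

V_out ≈ 0.848 V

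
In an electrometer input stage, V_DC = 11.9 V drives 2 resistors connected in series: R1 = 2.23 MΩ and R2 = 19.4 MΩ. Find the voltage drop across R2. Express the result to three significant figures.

Total series resistance ΣR = 2.23 + 19.4 = 21.63 MΩ.
V = V_DC · R/ΣR = 11.9 × 0.8969 = 10.67 V.

V ≈ 10.7 V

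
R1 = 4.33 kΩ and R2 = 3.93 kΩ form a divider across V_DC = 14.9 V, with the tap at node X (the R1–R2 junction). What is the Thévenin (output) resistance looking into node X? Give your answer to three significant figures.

R_th ≈ 2.06 kΩ

Zeroing V_DC shorts the top of R1 to ground, so R_th = R1 ‖ R2 = 2.060 kΩ.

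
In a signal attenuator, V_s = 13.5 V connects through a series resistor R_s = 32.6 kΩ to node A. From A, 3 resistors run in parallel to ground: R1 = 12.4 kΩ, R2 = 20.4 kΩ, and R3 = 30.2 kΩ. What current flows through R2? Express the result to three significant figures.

Combine the parallel branches: R_p = (1/12.4 + 1/20.4 + 1/30.2)⁻¹ = 6.143 kΩ.
V_A by voltage divider: V_A = 13.5 × 6.143/(32.6 + 6.143) = 2.141 V.
I(R2) = V_A / R2 = 2.141/20.4 = 0.1049 mA.
(Equivalently: I_total = 0.3484 mA, then current-divider fraction G_k/ΣG = 0.3011.)

I ≈ 0.105 mA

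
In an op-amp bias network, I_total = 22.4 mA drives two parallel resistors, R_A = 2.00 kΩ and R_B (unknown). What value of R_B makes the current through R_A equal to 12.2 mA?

In a two-way split, I_A/I_total = R_B/(R_A + R_B).
With f = 0.5446, R_B = R_A · f/(1−f) = 2.00 × 1.196 = 2.392 kΩ.

R_B ≈ 2.39 kΩ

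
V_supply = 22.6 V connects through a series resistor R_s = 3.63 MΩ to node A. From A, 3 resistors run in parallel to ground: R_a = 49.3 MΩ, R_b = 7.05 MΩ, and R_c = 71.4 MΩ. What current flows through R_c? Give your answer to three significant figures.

Combine the parallel branches: R_p = (1/49.3 + 1/7.05 + 1/71.4)⁻¹ = 5.678 MΩ.
V_A by voltage divider: V_A = 22.6 × 5.678/(3.63 + 5.678) = 13.79 V.
Branch current I = V_A/R_c = 13.79/71.4 = 0.1931 µA.

I ≈ 0.193 µA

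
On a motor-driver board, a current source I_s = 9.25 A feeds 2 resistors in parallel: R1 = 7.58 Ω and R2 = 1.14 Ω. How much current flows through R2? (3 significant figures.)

Two-branch current divider: I_k = I_s · R_other/(R_1 + R_2).
I(R2) = 9.25 × 7.58/(7.58 + 1.14) = 9.25 × 0.8693 = 8.041 A.

I ≈ 8.04 A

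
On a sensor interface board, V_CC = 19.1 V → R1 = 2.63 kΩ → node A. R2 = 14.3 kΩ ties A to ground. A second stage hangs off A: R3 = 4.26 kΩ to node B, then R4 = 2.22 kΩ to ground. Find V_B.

Looking into the second stage from A: R3 + R4 = 6.480 kΩ appears in parallel with R2.
R2 ‖ (R3+R4) = 4.459 kΩ.
So V_A = 19.1 × 0.6290 = 12.01 V.
Stage 2 is unloaded, so V_B = V_A · R4/(R3+R4) = 12.01 × 2.22/6.480 = 4.116 V.

V_B ≈ 4.12 V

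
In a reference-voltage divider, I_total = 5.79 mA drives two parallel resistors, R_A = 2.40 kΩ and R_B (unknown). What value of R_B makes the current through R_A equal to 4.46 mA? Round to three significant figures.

The fraction through R_A equals R_B/(R_A+R_B).
With f = 0.7703, R_B = R_A · f/(1−f) = 2.40 × 3.353 = 8.048 kΩ.

R_B ≈ 8.05 kΩ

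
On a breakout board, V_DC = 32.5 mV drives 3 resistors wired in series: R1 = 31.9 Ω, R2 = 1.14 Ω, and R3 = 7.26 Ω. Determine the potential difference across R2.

V ≈ 0.919 mV

Series total: ΣR = 31.9 + 1.14 + 7.26 = 40.30 Ω.
Voltage divider: V = V_DC · (1.140 / 40.30) = 32.5 × 0.02829 = 0.9194 mV.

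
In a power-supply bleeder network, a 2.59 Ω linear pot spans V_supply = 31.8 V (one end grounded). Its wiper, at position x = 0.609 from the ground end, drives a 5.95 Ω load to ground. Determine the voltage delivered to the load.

Split the track: R_lower = x·R_p = 1.577 Ω, R_upper = (1−x)·R_p = 1.013 Ω.
(x·R_p) ‖ R_L = 1.247 Ω.
V_out = 31.8 × 1.247/(1.013 + 1.247) = 17.55 V.

V_out ≈ 17.5 V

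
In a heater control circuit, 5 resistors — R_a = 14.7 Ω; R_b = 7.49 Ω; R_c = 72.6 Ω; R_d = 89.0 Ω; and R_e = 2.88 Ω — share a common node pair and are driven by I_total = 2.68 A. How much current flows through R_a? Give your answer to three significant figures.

Total conductance ΣG = 1/14.7 + 1/7.49 + 1/72.6 + 1/89.0 + 1/2.88 = 0.5738 (units of 1/Ω).
Current divider: I(R_a) = I_total · G_k/ΣG = 2.68 × (0.06803/0.5738) = 2.68 × 0.1186 = 0.3177 A.

I ≈ 0.318 A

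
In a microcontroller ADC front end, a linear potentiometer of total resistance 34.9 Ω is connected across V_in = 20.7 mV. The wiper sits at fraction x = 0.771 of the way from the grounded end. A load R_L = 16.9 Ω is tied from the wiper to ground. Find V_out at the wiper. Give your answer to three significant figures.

Split the track: R_lower = x·R_p = 26.91 Ω, R_upper = (1−x)·R_p = 7.992 Ω.
R_L loads the lower segment: effective lower R = 10.38 Ω.
V_out = 20.7 × 10.38/(7.992 + 10.38) = 11.70 mV.

V_out ≈ 11.7 mV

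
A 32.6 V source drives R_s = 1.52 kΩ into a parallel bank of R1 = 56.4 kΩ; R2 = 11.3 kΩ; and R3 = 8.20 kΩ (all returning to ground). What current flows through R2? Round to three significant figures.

I ≈ 2.14 mA

Equivalent of the parallel group: R_p = 4.383 kΩ.
Node voltage V_A = V_DC · R_p/(R_s + R_p) = 32.6 × 0.7425 = 24.20 V.
I(R2) = V_A / R2 = 24.20/11.3 = 2.142 mA.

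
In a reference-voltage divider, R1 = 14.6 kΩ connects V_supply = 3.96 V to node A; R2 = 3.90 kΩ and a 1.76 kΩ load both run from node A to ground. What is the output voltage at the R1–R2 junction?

V_out ≈ 0.304 V

R2 ‖ R_L = (3.90 × 1.76)/(3.90 + 1.76) = 1.213 kΩ.
Voltage divider with the loaded lower leg: V_out = 3.96 × 1.213/(14.6 + 1.213) = 3.96 × 0.07669 = 0.3037 V.
(Unloaded it would be 0.835 V; the load pulls it down.)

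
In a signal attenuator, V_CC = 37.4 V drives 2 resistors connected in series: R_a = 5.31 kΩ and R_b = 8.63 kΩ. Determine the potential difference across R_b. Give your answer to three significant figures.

Series total: ΣR = 5.31 + 8.63 = 13.94 kΩ.
Voltage divider: V = V_CC · (8.630 / 13.94) = 37.4 × 0.6191 = 23.15 V.

V ≈ 23.2 V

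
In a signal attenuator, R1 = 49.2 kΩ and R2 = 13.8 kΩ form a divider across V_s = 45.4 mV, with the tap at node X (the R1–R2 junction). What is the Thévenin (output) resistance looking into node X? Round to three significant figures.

R_th ≈ 10.8 kΩ

Zeroing V_s shorts the top of R1 to ground, so R_th = R1 ‖ R2 = 10.78 kΩ.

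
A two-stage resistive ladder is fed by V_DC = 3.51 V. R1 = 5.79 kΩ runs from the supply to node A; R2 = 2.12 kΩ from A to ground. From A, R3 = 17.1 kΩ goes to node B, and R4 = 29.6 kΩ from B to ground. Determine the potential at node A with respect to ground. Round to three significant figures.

V_A ≈ 0.910 V

Node A sees R2 in parallel with the series input of stage 2, R3 + R4 = 46.70 kΩ.
R2 ‖ (R3+R4) = 2.028 kΩ.
V_A = 3.51 × 2.028/(5.79 + 2.028) = 0.9105 V.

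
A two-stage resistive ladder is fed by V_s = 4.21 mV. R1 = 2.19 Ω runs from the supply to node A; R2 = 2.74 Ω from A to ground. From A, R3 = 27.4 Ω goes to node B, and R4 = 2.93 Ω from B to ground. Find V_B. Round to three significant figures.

Node A sees R2 in parallel with the series input of stage 2, R3 + R4 = 30.33 Ω.
Effective lower resistance at A: R2 ‖ 30.33 = 2.513 Ω.
V_A = 4.21 × 2.513/(2.19 + 2.513) = 2.250 mV.
Then the unloaded second divider: V_B = V_A × R4/(R3+R4) = 2.250 × 0.09660 = 0.2173 mV.

V_B ≈ 0.217 mV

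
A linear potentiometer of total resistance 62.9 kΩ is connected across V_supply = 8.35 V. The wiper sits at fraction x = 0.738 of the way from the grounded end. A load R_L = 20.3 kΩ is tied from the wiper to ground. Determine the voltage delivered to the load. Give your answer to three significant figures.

Split the track: R_lower = x·R_p = 46.42 kΩ, R_upper = (1−x)·R_p = 16.48 kΩ.
R_L loads the lower segment: effective lower R = 14.12 kΩ.
V_out = 8.35 × 14.12/(16.48 + 14.12) = 3.854 V.
(Unloaded: V_out = x·V_supply = 6.16 V.)

V_out ≈ 3.85 V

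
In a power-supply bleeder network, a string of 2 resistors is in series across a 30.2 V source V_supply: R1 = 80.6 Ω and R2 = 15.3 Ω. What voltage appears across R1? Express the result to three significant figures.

V ≈ 25.4 V

Total series resistance ΣR = 80.6 + 15.3 = 95.90 Ω.
V = V_supply · R/ΣR = 30.2 × 0.8405 = 25.38 V.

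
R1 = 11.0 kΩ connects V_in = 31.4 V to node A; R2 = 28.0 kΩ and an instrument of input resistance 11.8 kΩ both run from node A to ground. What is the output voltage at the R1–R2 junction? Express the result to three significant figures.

V_out ≈ 13.5 V

The load sits in parallel with R2, giving an effective lower resistance R2' = R2·R_L/(R2+R_L) = 8.302 kΩ.
Voltage divider with the loaded lower leg: V_out = 31.4 × 8.302/(11.0 + 8.302) = 31.4 × 0.4301 = 13.51 V.
(Unloaded it would be 22.5 V; the load pulls it down.)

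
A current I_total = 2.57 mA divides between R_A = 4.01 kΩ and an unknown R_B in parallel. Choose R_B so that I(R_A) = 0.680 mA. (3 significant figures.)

Two-branch current divider: I_A = I_total · R_B/(R_A + R_B).
0.680/2.57 = R_B/(R_A + R_B) → R_B = R_A · (0.2646)/(1 − 0.2646) = 4.01 × 0.3598 = 1.443 kΩ.

R_B ≈ 1.44 kΩ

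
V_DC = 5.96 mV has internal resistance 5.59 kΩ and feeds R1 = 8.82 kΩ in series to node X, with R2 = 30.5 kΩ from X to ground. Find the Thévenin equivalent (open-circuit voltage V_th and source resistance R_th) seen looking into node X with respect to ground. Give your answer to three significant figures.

R1' = 5.59 + 8.82 = 14.41 kΩ (source resistance + R1).
V_th is the unloaded tap voltage: V_DC · R2/(R1'+R2) = 5.96 × 0.6791 = 4.048 mV.
Looking into X with the source shorted: R_th = R1'·R2/(R1'+R2) = 14.41 × 30.5/44.91 = 9.786 kΩ.

V_th ≈ 4.05 mV, R_th ≈ 9.79 kΩ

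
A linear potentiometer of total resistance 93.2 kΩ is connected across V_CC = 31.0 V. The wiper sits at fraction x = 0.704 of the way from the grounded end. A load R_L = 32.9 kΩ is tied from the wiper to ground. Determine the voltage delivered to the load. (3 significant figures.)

V_out ≈ 13.7 V

Split the track: R_lower = x·R_p = 65.61 kΩ, R_upper = (1−x)·R_p = 27.59 kΩ.
(x·R_p) ‖ R_L = 21.91 kΩ.
V_out = 31.0 × 21.91/(27.59 + 21.91) = 13.72 V.
(Unloaded: V_out = x·V_CC = 21.8 V.)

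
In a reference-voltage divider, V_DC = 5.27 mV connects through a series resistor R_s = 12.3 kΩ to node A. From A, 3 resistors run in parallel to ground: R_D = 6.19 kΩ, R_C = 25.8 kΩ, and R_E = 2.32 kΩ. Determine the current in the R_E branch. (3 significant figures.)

I ≈ 0.259 µA

Parallel bank: R_p = 1/(1/6.19 + 1/25.8 + 1/2.32) = 1.584 kΩ.
Node voltage V_A = V_DC · R_p/(R_s + R_p) = 5.27 × 0.1141 = 0.6012 mV.
Branch current I = V_A/R_E = 0.6012/2.32 = 0.2591 µA.
(Equivalently: I_total = 0.3796 µA, then current-divider fraction G_k/ΣG = 0.6827.)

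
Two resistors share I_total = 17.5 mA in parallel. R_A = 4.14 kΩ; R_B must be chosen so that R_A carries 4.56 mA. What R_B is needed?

The fraction through R_A equals R_B/(R_A+R_B).
With f = 0.2606, R_B = R_A · f/(1−f) = 4.14 × 0.3524 = 1.459 kΩ.

R_B ≈ 1.46 kΩ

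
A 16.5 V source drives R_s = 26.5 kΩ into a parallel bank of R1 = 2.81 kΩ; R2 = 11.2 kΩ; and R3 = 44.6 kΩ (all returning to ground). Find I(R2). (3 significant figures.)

Combine the parallel branches: R_p = (1/2.81 + 1/11.2 + 1/44.6)⁻¹ = 2.139 kΩ.
Node voltage V_A = V_CC · R_p/(R_s + R_p) = 16.5 × 0.07468 = 1.232 V.
I(R2) = V_A / R2 = 1.232/11.2 = 0.1100 mA.

I ≈ 0.110 mA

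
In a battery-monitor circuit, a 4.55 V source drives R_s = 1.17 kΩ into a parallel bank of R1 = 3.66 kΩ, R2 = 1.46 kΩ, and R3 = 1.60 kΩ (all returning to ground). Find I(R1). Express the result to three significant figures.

I ≈ 0.436 mA

Parallel bank: R_p = 1/(1/3.66 + 1/1.46 + 1/1.60) = 0.6316 kΩ.
Node voltage V_A = V_s · R_p/(R_s + R_p) = 4.55 × 0.3506 = 1.595 V.
I(R1) = V_A / R1 = 1.595/3.66 = 0.4358 mA.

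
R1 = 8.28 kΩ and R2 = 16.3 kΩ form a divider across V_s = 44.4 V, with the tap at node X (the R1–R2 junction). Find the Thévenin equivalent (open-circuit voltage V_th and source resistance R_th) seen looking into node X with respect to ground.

With X open, the divider is unloaded: V_th = 44.4 × 16.3/24.58 = 29.44 V.
Looking into X with the source shorted: R_th = R1·R2/(R1+R2) = 8.280 × 16.3/24.58 = 5.491 kΩ.

V_th ≈ 29.4 V, R_th ≈ 5.49 kΩ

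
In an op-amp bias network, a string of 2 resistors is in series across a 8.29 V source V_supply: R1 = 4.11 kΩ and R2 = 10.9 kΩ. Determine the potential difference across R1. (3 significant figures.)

Series total: ΣR = 4.11 + 10.9 = 15.01 kΩ.
Voltage divider: V = V_supply · (4.110 / 15.01) = 8.29 × 0.2738 = 2.270 V.

V ≈ 2.27 V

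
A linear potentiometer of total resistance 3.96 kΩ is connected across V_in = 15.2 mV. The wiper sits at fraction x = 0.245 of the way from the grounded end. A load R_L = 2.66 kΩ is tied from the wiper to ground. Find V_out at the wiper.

V_out ≈ 2.92 mV

The pot divides into 2.990 kΩ above the wiper and 0.9702 kΩ below.
Lower segment in parallel with the load: 0.9702 ‖ 2.66 = 0.7109 kΩ.
Loaded-divider output: V_out = 15.2 × 0.1921 = 2.920 mV.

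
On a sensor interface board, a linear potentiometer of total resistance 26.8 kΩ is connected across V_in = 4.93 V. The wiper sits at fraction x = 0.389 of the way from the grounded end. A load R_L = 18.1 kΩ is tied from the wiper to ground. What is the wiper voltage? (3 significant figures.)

V_out ≈ 1.42 V

Split the track: R_lower = x·R_p = 10.43 kΩ, R_upper = (1−x)·R_p = 16.37 kΩ.
(x·R_p) ‖ R_L = 6.615 kΩ.
Then V_out = V_in · 6.615/(16.37 + 6.615) = 1.419 V.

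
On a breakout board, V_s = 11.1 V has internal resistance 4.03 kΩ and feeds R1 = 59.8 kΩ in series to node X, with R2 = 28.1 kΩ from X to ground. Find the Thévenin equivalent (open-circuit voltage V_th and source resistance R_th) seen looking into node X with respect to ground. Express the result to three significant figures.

R1' = 4.03 + 59.8 = 63.83 kΩ (source resistance + R1).
With X open, the divider is unloaded: V_th = 11.1 × 28.1/91.93 = 3.393 V.
Zeroing V_s shorts the top of R1' to ground, so R_th = R1' ‖ R2 = 19.51 kΩ.

V_th ≈ 3.39 V, R_th ≈ 19.5 kΩ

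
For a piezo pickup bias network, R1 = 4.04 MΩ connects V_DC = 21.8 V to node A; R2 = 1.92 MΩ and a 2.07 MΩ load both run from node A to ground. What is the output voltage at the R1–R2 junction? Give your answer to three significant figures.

V_out ≈ 4.31 V

The load sits in parallel with R2, giving an effective lower resistance R2' = R2·R_L/(R2+R_L) = 0.9961 MΩ.
Now apply the divider: V_out = 21.8 × 0.1978 = 4.312 V.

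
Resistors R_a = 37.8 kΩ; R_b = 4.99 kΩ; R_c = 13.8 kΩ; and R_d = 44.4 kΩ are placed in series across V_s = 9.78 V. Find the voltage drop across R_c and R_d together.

ΣR = 37.8 + 4.99 + 13.8 + 44.4 = 101.0 kΩ.
R_{R_c..R_d} = 13.8 + 44.4 = 58.20 kΩ.
By the voltage-divider rule, V = 9.78 × 58.20/101.0 = 5.636 V.

V ≈ 5.64 V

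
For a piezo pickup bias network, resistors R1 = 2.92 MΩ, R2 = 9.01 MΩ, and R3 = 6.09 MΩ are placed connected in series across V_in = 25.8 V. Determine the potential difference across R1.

Series total: ΣR = 2.92 + 9.01 + 6.09 = 18.02 MΩ.
By the voltage-divider rule, V = 25.8 × 2.920/18.02 = 4.181 V.

V ≈ 4.18 V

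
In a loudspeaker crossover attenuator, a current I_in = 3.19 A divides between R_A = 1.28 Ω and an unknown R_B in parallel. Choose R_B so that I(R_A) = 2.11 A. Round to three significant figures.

In a two-way split, I_A/I_in = R_B/(R_A + R_B).
2.11/3.19 = R_B/(R_A + R_B) → R_B = R_A · (0.6614)/(1 − 0.6614) = 1.28 × 1.954 = 2.501 Ω.

R_B ≈ 2.50 Ω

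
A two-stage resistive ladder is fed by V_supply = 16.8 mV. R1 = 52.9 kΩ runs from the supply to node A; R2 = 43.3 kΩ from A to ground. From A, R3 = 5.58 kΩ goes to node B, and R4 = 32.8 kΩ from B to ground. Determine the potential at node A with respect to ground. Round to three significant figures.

Node A sees R2 in parallel with the series input of stage 2, R3 + R4 = 38.38 kΩ.
R2 ‖ (R3+R4) = 20.35 kΩ.
First divider: V_A = V_supply · 20.35/(52.9 + 20.35) = 4.667 mV.

V_A ≈ 4.67 mV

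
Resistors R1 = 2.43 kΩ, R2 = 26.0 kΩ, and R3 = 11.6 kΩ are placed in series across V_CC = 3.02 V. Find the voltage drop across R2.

ΣR = 2.43 + 26.0 + 11.6 = 40.03 kΩ.
By the voltage-divider rule, V = 3.02 × 26.00/40.03 = 1.962 V.

V ≈ 1.96 V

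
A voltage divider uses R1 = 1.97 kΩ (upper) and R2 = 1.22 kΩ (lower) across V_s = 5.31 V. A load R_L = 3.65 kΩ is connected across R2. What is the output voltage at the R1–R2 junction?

V_out ≈ 1.68 V

First combine the lower leg with the load: R2 ‖ R_L = 0.9144 kΩ.
Then V_out = V_s · R2'/(R1 + R2') = 5.31 × 0.9144/2.884 = 1.683 V.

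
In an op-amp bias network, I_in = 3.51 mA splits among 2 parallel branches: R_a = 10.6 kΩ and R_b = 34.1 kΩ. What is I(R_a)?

For two parallel branches, I_k = I_in · (other R)/(sum of R).
So I = 3.51 × 34.1/44.70 = 2.678 mA.

I ≈ 2.68 mA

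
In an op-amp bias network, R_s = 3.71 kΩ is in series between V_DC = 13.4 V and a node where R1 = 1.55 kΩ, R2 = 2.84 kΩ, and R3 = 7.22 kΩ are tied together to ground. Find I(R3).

I ≈ 0.356 mA

Equivalent of the parallel group: R_p = 0.8805 kΩ.
Node voltage V_A = V_DC · R_p/(R_s + R_p) = 13.4 × 0.1918 = 2.570 V.
I(R3) = V_A / R3 = 2.570/7.22 = 0.3560 mA.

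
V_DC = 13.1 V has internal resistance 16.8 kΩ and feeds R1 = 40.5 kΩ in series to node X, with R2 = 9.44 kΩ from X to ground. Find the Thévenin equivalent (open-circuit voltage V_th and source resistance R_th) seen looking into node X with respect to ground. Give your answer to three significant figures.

V_th ≈ 1.85 V, R_th ≈ 8.10 kΩ

R1' = 16.8 + 40.5 = 57.30 kΩ (source resistance + R1).
Open-circuit (no load on X): V_th = V_DC · R2/(R1' + R2) = 13.1 × 9.44/(57.30 + 9.44) = 1.853 V.
Zeroing V_DC shorts the top of R1' to ground, so R_th = R1' ‖ R2 = 8.105 kΩ.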